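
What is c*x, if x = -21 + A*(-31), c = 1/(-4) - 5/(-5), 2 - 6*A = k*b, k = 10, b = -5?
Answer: -869/4 ≈ -217.25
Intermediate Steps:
A = 26/3 (A = ⅓ - 5*(-5)/3 = ⅓ - ⅙*(-50) = ⅓ + 25/3 = 26/3 ≈ 8.6667)
c = ¾ (c = 1*(-¼) - 5*(-⅕) = -¼ + 1 = ¾ ≈ 0.75000)
x = -869/3 (x = -21 + (26/3)*(-31) = -21 - 806/3 = -869/3 ≈ -289.67)
c*x = (¾)*(-869/3) = -869/4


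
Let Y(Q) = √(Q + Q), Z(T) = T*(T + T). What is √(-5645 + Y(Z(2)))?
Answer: I*√5641 ≈ 75.107*I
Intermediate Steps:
Z(T) = 2*T² (Z(T) = T*(2*T) = 2*T²)
Y(Q) = √2*√Q (Y(Q) = √(2*Q) = √2*√Q)
√(-5645 + Y(Z(2))) = √(-5645 + √2*√(2*2²)) = √(-5645 + √2*√(2*4)) = √(-5645 + √2*√8) = √(-5645 + √2*(2*√2)) = √(-5645 + 4) = √(-5641) = I*√5641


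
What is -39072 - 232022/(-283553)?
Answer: -11078750794/283553 ≈ -39071.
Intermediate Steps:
-39072 - 232022/(-283553) = -39072 - 232022*(-1/283553) = -39072 + 232022/283553 = -11078750794/283553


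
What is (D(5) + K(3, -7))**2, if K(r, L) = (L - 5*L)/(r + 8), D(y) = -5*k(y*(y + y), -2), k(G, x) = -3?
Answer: 37249/121 ≈ 307.84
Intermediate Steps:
D(y) = 15 (D(y) = -5*(-3) = 15)
K(r, L) = -4*L/(8 + r) (K(r, L) = (-4*L)/(8 + r) = -4*L/(8 + r))
(D(5) + K(3, -7))**2 = (15 - 4*(-7)/(8 + 3))**2 = (15 - 4*(-7)/11)**2 = (15 - 4*(-7)*1/11)**2 = (15 + 28/11)**2 = (193/11)**2 = 37249/121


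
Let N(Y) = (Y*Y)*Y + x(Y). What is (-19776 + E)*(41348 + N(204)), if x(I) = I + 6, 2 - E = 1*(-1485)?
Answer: -156027519158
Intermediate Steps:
E = 1487 (E = 2 - (-1485) = 2 - 1*(-1485) = 2 + 1485 = 1487)
x(I) = 6 + I
N(Y) = 6 + Y + Y³ (N(Y) = (Y*Y)*Y + (6 + Y) = Y²*Y + (6 + Y) = Y³ + (6 + Y) = 6 + Y + Y³)
(-19776 + E)*(41348 + N(204)) = (-19776 + 1487)*(41348 + (6 + 204 + 204³)) = -18289*(41348 + (6 + 204 + 8489664)) = -18289*(41348 + 8489874) = -18289*8531222 = -156027519158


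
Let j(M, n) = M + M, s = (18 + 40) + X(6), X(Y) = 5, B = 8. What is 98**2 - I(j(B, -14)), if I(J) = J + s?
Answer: 9525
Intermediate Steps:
s = 63 (s = (18 + 40) + 5 = 58 + 5 = 63)
j(M, n) = 2*M
I(J) = 63 + J (I(J) = J + 63 = 63 + J)
98**2 - I(j(B, -14)) = 98**2 - (63 + 2*8) = 9604 - (63 + 16) = 9604 - 1*79 = 9604 - 79 = 9525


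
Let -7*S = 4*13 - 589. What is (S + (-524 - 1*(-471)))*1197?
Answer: 28386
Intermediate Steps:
S = 537/7 (S = -(4*13 - 589)/7 = -(52 - 589)/7 = -⅐*(-537) = 537/7 ≈ 76.714)
(S + (-524 - 1*(-471)))*1197 = (537/7 + (-524 - 1*(-471)))*1197 = (537/7 + (-524 + 471))*1197 = (537/7 - 53)*1197 = (166/7)*1197 = 28386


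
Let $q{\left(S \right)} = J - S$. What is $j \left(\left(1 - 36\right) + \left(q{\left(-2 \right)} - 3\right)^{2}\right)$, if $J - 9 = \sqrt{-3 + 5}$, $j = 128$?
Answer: $3968 + 2048 \sqrt{2} \approx 6864.3$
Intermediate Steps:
$J = 9 + \sqrt{2}$ ($J = 9 + \sqrt{-3 + 5} = 9 + \sqrt{2} \approx 10.414$)
$q{\left(S \right)} = 9 + \sqrt{2} - S$ ($q{\left(S \right)} = \left(9 + \sqrt{2}\right) - S = 9 + \sqrt{2} - S$)
$j \left(\left(1 - 36\right) + \left(q{\left(-2 \right)} - 3\right)^{2}\right) = 128 \left(\left(1 - 36\right) + \left(\left(9 + \sqrt{2} - -2\right) - 3\right)^{2}\right) = 128 \left(-35 + \left(\left(9 + \sqrt{2} + 2\right) - 3\right)^{2}\right) = 128 \left(-35 + \left(\left(11 + \sqrt{2}\right) - 3\right)^{2}\right) = 128 \left(-35 + \left(8 + \sqrt{2}\right)^{2}\right) = -4480 + 128 \left(8 + \sqrt{2}\right)^{2}$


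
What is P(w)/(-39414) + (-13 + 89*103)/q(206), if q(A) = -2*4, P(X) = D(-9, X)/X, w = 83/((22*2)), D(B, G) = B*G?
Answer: -30066307/26276 ≈ -1144.3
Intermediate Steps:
w = 83/44 ≈ 1.8864
P(X) = -9 (P(X) = (-9*X)/X = -9)
q(A) = -8
P(w)/(-39414) + (-13 + 89*103)/q(206) = -9/(-39414) + (-13 + 89*103)/(-8) = -9*(-1/39414) + (-13 + 9167)*(-⅛) = 3/13138 + 9154*(-⅛) = 3/13138 - 4577/4 = -30066307/26276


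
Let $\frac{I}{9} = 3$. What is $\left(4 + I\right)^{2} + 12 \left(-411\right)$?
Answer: $-3971$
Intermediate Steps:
$I = 27$ ($I = 9 \cdot 3 = 27$)
$\left(4 + I\right)^{2} + 12 \left(-411\right) = \left(4 + 27\right)^{2} + 12 \left(-411\right) = 31^{2} - 4932 = 961 - 4932 = -3971$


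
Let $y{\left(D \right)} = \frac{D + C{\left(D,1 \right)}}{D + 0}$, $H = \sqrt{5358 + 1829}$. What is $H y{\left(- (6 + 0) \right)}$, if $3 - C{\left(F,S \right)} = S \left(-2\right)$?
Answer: $\frac{\sqrt{7187}}{6} \approx 14.129$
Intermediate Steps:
$C{\left(F,S \right)} = 3 + 2 S$ ($C{\left(F,S \right)} = 3 - S \left(-2\right) = 3 - - 2 S = 3 + 2 S$)
$H = \sqrt{7187} \approx 84.776$
$y{\left(D \right)} = \frac{5 + D}{D}$ ($y{\left(D \right)} = \frac{D + \left(3 + 2 \cdot 1\right)}{D + 0} = \frac{D + \left(3 + 2\right)}{D} = \frac{D + 5}{D} = \frac{5 + D}{D}$)
$H y{\left(- (6 + 0) \right)} = \sqrt{7187} \frac{5 - \left(6 + 0\right)}{\left(-1\right) \left(6 + 0\right)} = \sqrt{7187} \frac{5 - 6}{\left(-1\right) 6} = \sqrt{7187} \frac{5 - 6}{-6} = \sqrt{7187} \left(\left(- \frac{1}{6}\right) \left(-1\right)\right) = \sqrt{7187} \cdot \frac{1}{6} = \frac{\sqrt{7187}}{6}$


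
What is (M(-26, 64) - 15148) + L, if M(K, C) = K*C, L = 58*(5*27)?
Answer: -8982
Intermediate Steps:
L = 7830 (L = 58*135 = 7830)
M(K, C) = C*K
(M(-26, 64) - 15148) + L = (64*(-26) - 15148) + 7830 = (-1664 - 15148) + 7830 = -16812 + 7830 = -8982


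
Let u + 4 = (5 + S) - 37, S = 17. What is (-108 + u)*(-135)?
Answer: 17145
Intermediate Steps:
u = -19 (u = -4 + ((5 + 17) - 37) = -4 + (22 - 37) = -4 - 15 = -19)
(-108 + u)*(-135) = (-108 - 19)*(-135) = -127*(-135) = 17145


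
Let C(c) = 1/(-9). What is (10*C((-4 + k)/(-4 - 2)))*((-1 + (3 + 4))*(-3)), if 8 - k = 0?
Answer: 20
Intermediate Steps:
k = 8 (k = 8 - 1*0 = 8 + 0 = 8)
C(c) = -⅑
(10*C((-4 + k)/(-4 - 2)))*((-1 + (3 + 4))*(-3)) = (10*(-⅑))*((-1 + (3 + 4))*(-3)) = -10*(-1 + 7)*(-3)/9 = -20*(-3)/3 = -10/9*(-18) = 20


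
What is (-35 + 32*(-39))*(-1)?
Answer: 1283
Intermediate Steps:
(-35 + 32*(-39))*(-1) = (-35 - 1248)*(-1) = -1283*(-1) = 1283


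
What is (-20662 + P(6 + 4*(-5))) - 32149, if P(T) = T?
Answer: -52825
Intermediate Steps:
(-20662 + P(6 + 4*(-5))) - 32149 = (-20662 + (6 + 4*(-5))) - 32149 = (-20662 + (6 - 20)) - 32149 = (-20662 - 14) - 32149 = -20676 - 32149 = -52825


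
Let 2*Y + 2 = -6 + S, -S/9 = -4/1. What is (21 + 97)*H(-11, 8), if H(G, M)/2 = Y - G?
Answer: 5900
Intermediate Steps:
S = 36 (S = -(-36)/1 = -(-36) = -9*(-4) = 36)
Y = 14 (Y = -1 + (-6 + 36)/2 = -1 + (½)*30 = -1 + 15 = 14)
H(G, M) = 28 - 2*G (H(G, M) = 2*(14 - G) = 28 - 2*G)
(21 + 97)*H(-11, 8) = (21 + 97)*(28 - 2*(-11)) = 118*(28 + 22) = 118*50 = 5900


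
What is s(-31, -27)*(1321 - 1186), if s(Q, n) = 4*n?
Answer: -14580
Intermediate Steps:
s(-31, -27)*(1321 - 1186) = (4*(-27))*(1321 - 1186) = -108*135 = -14580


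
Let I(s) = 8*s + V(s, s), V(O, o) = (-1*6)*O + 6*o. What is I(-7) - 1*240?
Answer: -296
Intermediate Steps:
V(O, o) = -6*O + 6*o
I(s) = 8*s (I(s) = 8*s + (-6*s + 6*s) = 8*s + 0 = 8*s)
I(-7) - 1*240 = 8*(-7) - 1*240 = -56 - 240 = -296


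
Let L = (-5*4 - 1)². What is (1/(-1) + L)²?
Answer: 193600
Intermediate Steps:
L = 441 (L = (-20 - 1)² = (-21)² = 441)
(1/(-1) + L)² = (1/(-1) + 441)² = (-1 + 441)² = 440² = 193600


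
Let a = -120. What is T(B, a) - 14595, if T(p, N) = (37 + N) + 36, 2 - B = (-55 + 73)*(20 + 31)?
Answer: -14642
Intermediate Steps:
B = -916 (B = 2 - (-55 + 73)*(20 + 31) = 2 - 18*51 = 2 - 1*918 = 2 - 918 = -916)
T(p, N) = 73 + N
T(B, a) - 14595 = (73 - 120) - 14595 = -47 - 14595 = -14642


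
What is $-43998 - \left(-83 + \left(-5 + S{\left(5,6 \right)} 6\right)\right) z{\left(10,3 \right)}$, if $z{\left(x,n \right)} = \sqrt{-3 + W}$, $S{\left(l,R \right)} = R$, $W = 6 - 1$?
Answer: $-43998 + 52 \sqrt{2} \approx -43924.0$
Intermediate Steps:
$W = 5$ ($W = 6 - 1 = 5$)
$z{\left(x,n \right)} = \sqrt{2}$ ($z{\left(x,n \right)} = \sqrt{-3 + 5} = \sqrt{2}$)
$-43998 - \left(-83 + \left(-5 + S{\left(5,6 \right)} 6\right)\right) z{\left(10,3 \right)} = -43998 - \left(-83 + \left(-5 + 6 \cdot 6\right)\right) \sqrt{2} = -43998 - \left(-83 + \left(-5 + 36\right)\right) \sqrt{2} = -43998 - \left(-83 + 31\right) \sqrt{2} = -43998 - - 52 \sqrt{2} = -43998 + 52 \sqrt{2}$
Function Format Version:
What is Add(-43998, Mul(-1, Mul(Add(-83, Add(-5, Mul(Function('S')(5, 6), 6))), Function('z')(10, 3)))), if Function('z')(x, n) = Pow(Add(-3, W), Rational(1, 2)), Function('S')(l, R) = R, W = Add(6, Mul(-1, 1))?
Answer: Add(-43998, Mul(52, Pow(2, Rational(1, 2)))) ≈ -43924.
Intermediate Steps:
W = 5 (W = Add(6, -1) = 5)
Function('z')(x, n) = Pow(2, Rational(1, 2)) (Function('z')(x, n) = Pow(Add(-3, 5), Rational(1, 2)) = Pow(2, Rational(1, 2)))
Add(-43998, Mul(-1, Mul(Add(-83, Add(-5, Mul(Function('S')(5, 6), 6))), Function('z')(10, 3)))) = Add(-43998, Mul(-1, Mul(Add(-83, Add(-5, Mul(6, 6))), Pow(2, Rational(1, 2))))) = Add(-43998, Mul(-1, Mul(Add(-83, Add(-5, 36)), Pow(2, Rational(1, 2))))) = Add(-43998, Mul(-1, Mul(Add(-83, 31), Pow(2, Rational(1, 2))))) = Add(-43998, Mul(-1, Mul(-52, Pow(2, Rational(1, 2))))) = Add(-43998, Mul(52, Pow(2, Rational(1, 2))))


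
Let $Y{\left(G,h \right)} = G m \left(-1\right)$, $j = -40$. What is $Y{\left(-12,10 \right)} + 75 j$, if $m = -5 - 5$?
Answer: $-3120$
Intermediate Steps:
$m = -10$ ($m = -5 - 5 = -10$)
$Y{\left(G,h \right)} = 10 G$ ($Y{\left(G,h \right)} = G \left(-10\right) \left(-1\right) = - 10 G \left(-1\right) = 10 G$)
$Y{\left(-12,10 \right)} + 75 j = 10 \left(-12\right) + 75 \left(-40\right) = -120 - 3000 = -3120$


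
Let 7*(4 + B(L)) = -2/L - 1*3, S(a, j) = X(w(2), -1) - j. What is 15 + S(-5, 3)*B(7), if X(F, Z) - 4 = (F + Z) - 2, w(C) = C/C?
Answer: 954/49 ≈ 19.469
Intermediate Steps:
w(C) = 1
X(F, Z) = 2 + F + Z (X(F, Z) = 4 + ((F + Z) - 2) = 4 + (-2 + F + Z) = 2 + F + Z)
S(a, j) = 2 - j (S(a, j) = (2 + 1 - 1) - j = 2 - j)
B(L) = -31/7 - 2/(7*L) (B(L) = -4 + (-2/L - 1*3)/7 = -4 + (-2/L - 3)/7 = -4 + (-3 - 2/L)/7 = -4 + (-3/7 - 2/(7*L)) = -31/7 - 2/(7*L))
15 + S(-5, 3)*B(7) = 15 + (2 - 1*3)*((⅐)*(-2 - 31*7)/7) = 15 + (2 - 3)*((⅐)*(⅐)*(-2 - 217)) = 15 - (-219)/(7*7) = 15 - 1*(-219/49) = 15 + 219/49 = 954/49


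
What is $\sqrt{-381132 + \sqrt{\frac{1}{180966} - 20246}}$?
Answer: $\frac{\sqrt{-12481574919932592 + 180966 i \sqrt{663030041455410}}}{180966} \approx 0.11524 + 617.36 i$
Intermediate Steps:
$\sqrt{-381132 + \sqrt{\frac{1}{180966} - 20246}} = \sqrt{-381132 + \sqrt{- \frac{3663837635}{180966}}} = \sqrt{-381132 + \frac{i \sqrt{663030041455410}}{180966}}$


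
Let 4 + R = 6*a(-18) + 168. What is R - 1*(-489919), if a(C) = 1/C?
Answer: 1470248/3 ≈ 4.9008e+5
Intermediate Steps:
R = 491/3 (R = -4 + (6/(-18) + 168) = -4 + (6*(-1/18) + 168) = -4 + (-1/3 + 168) = -4 + 503/3 = 491/3 ≈ 163.67)
R - 1*(-489919) = 491/3 - 1*(-489919) = 491/3 + 489919 = 1470248/3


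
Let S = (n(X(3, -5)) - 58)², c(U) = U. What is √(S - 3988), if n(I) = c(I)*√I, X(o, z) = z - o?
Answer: 4*√(-71 + 116*I*√2) ≈ 29.36 + 44.699*I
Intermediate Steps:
n(I) = I^(3/2) (n(I) = I*√I = I^(3/2))
S = (-58 - 16*I*√2)² (S = ((-5 - 1*3)^(3/2) - 58)² = ((-5 - 3)^(3/2) - 58)² = ((-8)^(3/2) - 58)² = (-16*I*√2 - 58)² = (-58 - 16*I*√2)² ≈ 2852.0 + 2624.8*I)
√(S - 3988) = √((2852 + 1856*I*√2) - 3988) = √(-1136 + 1856*I*√2)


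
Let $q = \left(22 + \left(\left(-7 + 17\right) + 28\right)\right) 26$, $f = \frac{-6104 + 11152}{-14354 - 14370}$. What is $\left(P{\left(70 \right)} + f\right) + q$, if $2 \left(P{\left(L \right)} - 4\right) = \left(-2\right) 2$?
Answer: $\frac{11215460}{7181} \approx 1561.8$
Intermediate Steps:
$P{\left(L \right)} = 2$ ($P{\left(L \right)} = 4 + \frac{\left(-2\right) 2}{2} = 4 + \frac{1}{2} \left(-4\right) = 4 - 2 = 2$)
$f = - \frac{1262}{7181}$ ($f = \frac{5048}{-28724} = 5048 \left(- \frac{1}{28724}\right) = - \frac{1262}{7181} \approx -0.17574$)
$q = 1560$ ($q = \left(22 + \left(10 + 28\right)\right) 26 = \left(22 + 38\right) 26 = 60 \cdot 26 = 1560$)
$\left(P{\left(70 \right)} + f\right) + q = \left(2 - \frac{1262}{7181}\right) + 1560 = \frac{13100}{7181} + 1560 = \frac{11215460}{7181}$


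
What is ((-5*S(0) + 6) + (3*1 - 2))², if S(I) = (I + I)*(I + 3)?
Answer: 49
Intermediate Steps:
S(I) = 2*I*(3 + I) (S(I) = (2*I)*(3 + I) = 2*I*(3 + I))
((-5*S(0) + 6) + (3*1 - 2))² = ((-10*0*(3 + 0) + 6) + (3*1 - 2))² = ((-10*0*3 + 6) + (3 - 2))² = ((-5*0 + 6) + 1)² = ((0 + 6) + 1)² = (6 + 1)² = 7² = 49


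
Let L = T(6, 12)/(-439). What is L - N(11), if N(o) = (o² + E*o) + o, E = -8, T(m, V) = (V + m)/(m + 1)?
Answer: -135230/3073 ≈ -44.006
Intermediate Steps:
T(m, V) = (V + m)/(1 + m)
N(o) = o² - 7*o (N(o) = (o² - 8*o) + o = o² - 7*o)
L = -18/3073 (L = ((12 + 6)/(1 + 6))/(-439) = (18/7)*(-1/439) = -18/3073 ≈ -0.0058575)
L - N(11) = -18/3073 - 11*(-7 + 11) = -18/3073 - 11*4 = -18/3073 - 1*44 = -18/3073 - 44 = -135230/3073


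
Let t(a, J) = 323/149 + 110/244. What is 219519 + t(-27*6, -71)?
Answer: 3990463983/18178 ≈ 2.1952e+5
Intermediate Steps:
t(a, J) = 47601/18178 (t(a, J) = 323*(1/149) + 110*(1/244) = 323/149 + 55/122 = 47601/18178)
219519 + t(-27*6, -71) = 219519 + 47601/18178 = 3990463983/18178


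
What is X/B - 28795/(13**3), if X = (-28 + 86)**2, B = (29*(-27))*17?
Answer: -1036289/77571 ≈ -13.359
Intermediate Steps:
B = -13311 (B = -783*17 = -13311)
X = 3364 (X = 58**2 = 3364)
X/B - 28795/(13**3) = 3364/(-13311) - 28795/(13**3) = 3364*(-1/13311) - 28795/2197 = -116/459 - 28795*1/2197 = -116/459 - 2215/169 = -1036289/77571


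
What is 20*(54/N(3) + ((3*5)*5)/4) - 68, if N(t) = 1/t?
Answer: 3547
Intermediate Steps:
20*(54/N(3) + ((3*5)*5)/4) - 68 = 20*(54/(1/3) + ((3*5)*5)/4) - 68 = 20*(54/(⅓) + (15*5)*(¼)) - 68 = 20*(54*3 + 75*(¼)) - 68 = 20*(162 + 75/4) - 68 = 20*(723/4) - 68 = 3615 - 68 = 3547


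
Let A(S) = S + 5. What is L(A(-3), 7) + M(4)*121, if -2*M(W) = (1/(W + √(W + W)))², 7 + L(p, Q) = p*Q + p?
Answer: -219/16 + 121*√2/8 ≈ 7.7025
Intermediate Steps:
A(S) = 5 + S
L(p, Q) = -7 + p + Q*p (L(p, Q) = -7 + (p*Q + p) = -7 + (Q*p + p) = -7 + (p + Q*p) = -7 + p + Q*p)
M(W) = -1/(2*(W + √2*√W)²) (M(W) = -1/(2*(W + √(W + W))²) = -1/(2*(W + √(2*W))²) = -1/(2*(W + √2*√W)²))
L(A(-3), 7) + M(4)*121 = (-7 + (5 - 3) + 7*(5 - 3)) - 1/(2*(4 + √2*√4)²)*121 = (-7 + 2 + 7*2) - 1/(2*(4 + √2*2)²)*121 = (-7 + 2 + 14) - 1/(2*(4 + 2*√2)²)*121 = 9 - 121/(2*(4 + 2*√2)²)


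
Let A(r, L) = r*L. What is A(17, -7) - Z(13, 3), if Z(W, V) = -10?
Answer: -109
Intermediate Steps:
A(r, L) = L*r
A(17, -7) - Z(13, 3) = -7*17 - 1*(-10) = -119 + 10 = -109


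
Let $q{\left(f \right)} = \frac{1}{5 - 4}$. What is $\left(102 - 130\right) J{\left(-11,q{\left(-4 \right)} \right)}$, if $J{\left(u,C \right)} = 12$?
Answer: $-336$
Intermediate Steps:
$q{\left(f \right)} = 1$ ($q{\left(f \right)} = 1^{-1} = 1$)
$\left(102 - 130\right) J{\left(-11,q{\left(-4 \right)} \right)} = \left(102 - 130\right) 12 = \left(-28\right) 12 = -336$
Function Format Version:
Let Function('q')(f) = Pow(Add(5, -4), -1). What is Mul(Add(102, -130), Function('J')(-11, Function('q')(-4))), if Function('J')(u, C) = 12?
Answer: -336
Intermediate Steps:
Function('q')(f) = 1 (Function('q')(f) = Pow(1, -1) = 1)
Mul(Add(102, -130), Function('J')(-11, Function('q')(-4))) = Mul(Add(102, -130), 12) = Mul(-28, 12) = -336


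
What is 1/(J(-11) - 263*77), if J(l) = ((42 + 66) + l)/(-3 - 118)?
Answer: -121/2450468 ≈ -4.9378e-5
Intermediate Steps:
J(l) = -108/121 - l/121 (J(l) = (108 + l)/(-121) = (108 + l)*(-1/121) = -108/121 - l/121)
1/(J(-11) - 263*77) = 1/((-108/121 - 1/121*(-11)) - 263*77) = 1/((-108/121 + 1/11) - 20251) = 1/(-97/121 - 20251) = 1/(-2450468/121) = -121/2450468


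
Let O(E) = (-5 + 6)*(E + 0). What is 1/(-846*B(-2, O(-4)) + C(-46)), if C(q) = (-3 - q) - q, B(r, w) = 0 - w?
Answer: -1/3295 ≈ -0.00030349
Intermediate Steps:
O(E) = E (O(E) = 1*E = E)
B(r, w) = -w
C(q) = -3 - 2*q
1/(-846*B(-2, O(-4)) + C(-46)) = 1/(-(-846)*(-4) + (-3 - 2*(-46))) = 1/(-846*4 + (-3 + 92)) = 1/(-3384 + 89) = 1/(-3295) = -1/3295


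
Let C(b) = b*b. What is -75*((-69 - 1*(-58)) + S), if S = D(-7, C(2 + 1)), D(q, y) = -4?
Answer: 1125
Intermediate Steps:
C(b) = b²
S = -4
-75*((-69 - 1*(-58)) + S) = -75*((-69 - 1*(-58)) - 4) = -75*((-69 + 58) - 4) = -75*(-11 - 4) = -75*(-15) = 1125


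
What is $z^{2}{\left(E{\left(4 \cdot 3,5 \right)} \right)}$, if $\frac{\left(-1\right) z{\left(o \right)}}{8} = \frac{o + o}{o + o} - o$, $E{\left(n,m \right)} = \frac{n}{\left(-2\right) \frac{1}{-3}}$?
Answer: $18496$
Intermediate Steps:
$E{\left(n,m \right)} = \frac{3 n}{2}$ ($E{\left(n,m \right)} = \frac{n}{\left(-2\right) \left(- \frac{1}{3}\right)} = \frac{n}{\frac{2}{3}} = n \frac{3}{2} = \frac{3 n}{2}$)
$z{\left(o \right)} = -8 + 8 o$ ($z{\left(o \right)} = - 8 \left(\frac{o + o}{o + o} - o\right) = - 8 \left(\frac{2 o}{2 o} - o\right) = - 8 \left(2 o \frac{1}{2 o} - o\right) = - 8 \left(1 - o\right) = -8 + 8 o$)
$z^{2}{\left(E{\left(4 \cdot 3,5 \right)} \right)} = \left(-8 + 8 \frac{3 \cdot 4 \cdot 3}{2}\right)^{2} = \left(-8 + 8 \cdot \frac{3}{2} \cdot 12\right)^{2} = \left(-8 + 8 \cdot 18\right)^{2} = \left(-8 + 144\right)^{2} = 136^{2} = 18496$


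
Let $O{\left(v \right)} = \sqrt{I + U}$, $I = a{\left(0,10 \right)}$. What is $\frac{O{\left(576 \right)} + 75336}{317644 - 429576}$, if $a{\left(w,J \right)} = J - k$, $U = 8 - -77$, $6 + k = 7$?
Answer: $- \frac{18834}{27983} - \frac{\sqrt{94}}{111932} \approx -0.67314$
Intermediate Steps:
$k = 1$ ($k = -6 + 7 = 1$)
$U = 85$ ($U = 8 + 77 = 85$)
$a{\left(w,J \right)} = -1 + J$ ($a{\left(w,J \right)} = J - 1 = -1 + J$)
$I = 9$ ($I = -1 + 10 = 9$)
$O{\left(v \right)} = \sqrt{94}$ ($O{\left(v \right)} = \sqrt{9 + 85} = \sqrt{94}$)
$\frac{O{\left(576 \right)} + 75336}{317644 - 429576} = \frac{\sqrt{94} + 75336}{317644 - 429576} = \frac{75336 + \sqrt{94}}{-111932} = \left(75336 + \sqrt{94}\right) \left(- \frac{1}{111932}\right) = - \frac{18834}{27983} - \frac{\sqrt{94}}{111932}$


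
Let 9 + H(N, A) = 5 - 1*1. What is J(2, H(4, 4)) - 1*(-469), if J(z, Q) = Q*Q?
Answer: 494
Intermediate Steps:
H(N, A) = -5 (H(N, A) = -9 + (5 - 1*1) = -9 + (5 - 1) = -9 + 4 = -5)
J(z, Q) = Q**2
J(2, H(4, 4)) - 1*(-469) = (-5)**2 - 1*(-469) = 25 + 469 = 494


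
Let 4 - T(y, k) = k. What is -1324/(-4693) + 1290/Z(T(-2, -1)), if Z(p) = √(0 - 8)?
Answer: 1324/4693 - 645*I*√2/2 ≈ 0.28212 - 456.08*I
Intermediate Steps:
T(y, k) = 4 - k
Z(p) = 2*I*√2 (Z(p) = √(-8) = 2*I*√2)
-1324/(-4693) + 1290/Z(T(-2, -1)) = -1324/(-4693) + 1290/((2*I*√2)) = -1324*(-1/4693) + 1290*(-I*√2/4) = 1324/4693 - 645*I*√2/2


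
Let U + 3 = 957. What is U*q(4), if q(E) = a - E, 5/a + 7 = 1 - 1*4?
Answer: -4293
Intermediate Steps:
U = 954 (U = -3 + 957 = 954)
a = -½ (a = 5/(-7 + (1 - 1*4)) = 5/(-7 + (1 - 4)) = 5/(-7 - 3) = 5/(-10) = 5*(-⅒) = -½ ≈ -0.50000)
q(E) = -½ - E
U*q(4) = 954*(-½ - 1*4) = 954*(-½ - 4) = 954*(-9/2) = -4293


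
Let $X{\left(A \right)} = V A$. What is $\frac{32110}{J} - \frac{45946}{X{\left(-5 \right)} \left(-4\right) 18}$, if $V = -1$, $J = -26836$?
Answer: $\frac{152680907}{1207620} \approx 126.43$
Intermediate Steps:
$X{\left(A \right)} = - A$
$\frac{32110}{J} - \frac{45946}{X{\left(-5 \right)} \left(-4\right) 18} = \frac{32110}{-26836} - \frac{45946}{\left(-1\right) \left(-5\right) \left(-4\right) 18} = 32110 \left(- \frac{1}{26836}\right) - \frac{45946}{5 \left(-4\right) 18} = - \frac{16055}{13418} - \frac{45946}{\left(-20\right) 18} = - \frac{16055}{13418} - \frac{45946}{-360} = - \frac{16055}{13418} - - \frac{22973}{180} = - \frac{16055}{13418} + \frac{22973}{180} = \frac{152680907}{1207620}$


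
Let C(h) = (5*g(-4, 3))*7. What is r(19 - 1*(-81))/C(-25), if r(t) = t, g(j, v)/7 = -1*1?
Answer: -20/49 ≈ -0.40816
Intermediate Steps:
g(j, v) = -7 (g(j, v) = 7*(-1*1) = 7*(-1) = -7)
C(h) = -245 (C(h) = (5*(-7))*7 = -35*7 = -245)
r(19 - 1*(-81))/C(-25) = (19 - 1*(-81))/(-245) = (19 + 81)*(-1/245) = 100*(-1/245) = -20/49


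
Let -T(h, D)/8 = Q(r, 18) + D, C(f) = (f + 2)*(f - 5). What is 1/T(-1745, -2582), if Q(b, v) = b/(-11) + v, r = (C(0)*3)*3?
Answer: 11/224912 ≈ 4.8908e-5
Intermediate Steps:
C(f) = (-5 + f)*(2 + f) (C(f) = (2 + f)*(-5 + f) = (-5 + f)*(2 + f))
r = -90 (r = ((-10 + 0² - 3*0)*3)*3 = ((-10 + 0 + 0)*3)*3 = -10*3*3 = -30*3 = -90)
Q(b, v) = v - b/11 (Q(b, v) = b*(-1/11) + v = -b/11 + v = v - b/11)
T(h, D) = -2304/11 - 8*D (T(h, D) = -8*((18 - 1/11*(-90)) + D) = -8*((18 + 90/11) + D) = -8*(288/11 + D) = -2304/11 - 8*D)
1/T(-1745, -2582) = 1/(-2304/11 - 8*(-2582)) = 1/(-2304/11 + 20656) = 1/(224912/11) = 11/224912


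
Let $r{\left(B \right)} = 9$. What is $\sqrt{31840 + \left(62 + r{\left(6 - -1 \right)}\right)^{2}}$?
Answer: $\sqrt{36881} \approx 192.04$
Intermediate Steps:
$\sqrt{31840 + \left(62 + r{\left(6 - -1 \right)}\right)^{2}} = \sqrt{31840 + \left(62 + 9\right)^{2}} = \sqrt{31840 + 71^{2}} = \sqrt{31840 + 5041} = \sqrt{36881}$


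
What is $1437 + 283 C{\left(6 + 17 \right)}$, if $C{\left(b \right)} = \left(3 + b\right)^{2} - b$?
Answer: $186236$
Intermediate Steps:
$1437 + 283 C{\left(6 + 17 \right)} = 1437 + 283 \left(\left(3 + \left(6 + 17\right)\right)^{2} - \left(6 + 17\right)\right) = 1437 + 283 \left(\left(3 + 23\right)^{2} - 23\right) = 1437 + 283 \left(26^{2} - 23\right) = 1437 + 283 \left(676 - 23\right) = 1437 + 283 \cdot 653 = 1437 + 184799 = 186236$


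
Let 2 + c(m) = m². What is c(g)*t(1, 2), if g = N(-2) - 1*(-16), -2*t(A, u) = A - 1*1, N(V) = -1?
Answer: 0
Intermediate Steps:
t(A, u) = ½ - A/2 (t(A, u) = -(A - 1*1)/2 = -(A - 1)/2 = -(-1 + A)/2 = ½ - A/2)
g = 15 (g = -1 - 1*(-16) = -1 + 16 = 15)
c(m) = -2 + m²
c(g)*t(1, 2) = (-2 + 15²)*(½ - ½*1) = (-2 + 225)*(½ - ½) = 223*0 = 0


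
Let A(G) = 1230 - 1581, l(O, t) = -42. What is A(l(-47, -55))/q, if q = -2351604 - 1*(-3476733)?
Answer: -117/375043 ≈ -0.00031196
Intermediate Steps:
A(G) = -351
q = 1125129 (q = -2351604 + 3476733 = 1125129)
A(l(-47, -55))/q = -351/1125129 = -351*1/1125129 = -117/375043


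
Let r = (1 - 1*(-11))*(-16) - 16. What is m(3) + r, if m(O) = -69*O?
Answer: -415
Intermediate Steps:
r = -208 (r = (1 + 11)*(-16) - 16 = 12*(-16) - 16 = -192 - 16 = -208)
m(3) + r = -69*3 - 208 = -207 - 208 = -415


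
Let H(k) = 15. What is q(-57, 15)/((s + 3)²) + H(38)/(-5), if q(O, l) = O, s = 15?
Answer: -343/108 ≈ -3.1759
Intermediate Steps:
q(-57, 15)/((s + 3)²) + H(38)/(-5) = -57/(15 + 3)² + 15/(-5) = -57/(18²) + 15*(-⅕) = -57/324 - 3 = -57*1/324 - 3 = -19/108 - 3 = -343/108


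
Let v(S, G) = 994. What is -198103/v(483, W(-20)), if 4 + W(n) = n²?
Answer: -198103/994 ≈ -199.30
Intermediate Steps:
W(n) = -4 + n²
-198103/v(483, W(-20)) = -198103/994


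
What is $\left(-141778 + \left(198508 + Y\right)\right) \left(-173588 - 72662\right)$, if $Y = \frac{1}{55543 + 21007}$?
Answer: $- \frac{21387706392425}{1531} \approx -1.397 \cdot 10^{10}$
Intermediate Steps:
$Y = \frac{1}{76550} \approx 1.3063 \cdot 10^{-5}$
$\left(-141778 + \left(198508 + Y\right)\right) \left(-173588 - 72662\right) = \left(-141778 + \left(198508 + \frac{1}{76550}\right)\right) \left(-173588 - 72662\right) = \left(-141778 + \frac{15195787401}{76550}\right) \left(-246250\right) = \frac{4342681501}{76550} \left(-246250\right) = - \frac{21387706392425}{1531}$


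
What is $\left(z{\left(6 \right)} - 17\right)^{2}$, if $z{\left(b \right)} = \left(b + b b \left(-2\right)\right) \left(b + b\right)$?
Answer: $654481$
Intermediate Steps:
$z{\left(b \right)} = 2 b \left(b - 2 b^{2}\right)$ ($z{\left(b \right)} = \left(b + b^{2} \left(-2\right)\right) 2 b = \left(b - 2 b^{2}\right) 2 b = 2 b \left(b - 2 b^{2}\right)$)
$\left(z{\left(6 \right)} - 17\right)^{2} = \left(6^{2} \left(2 - 24\right) - 17\right)^{2} = \left(36 \left(2 - 24\right) - 17\right)^{2} = \left(36 \left(-22\right) - 17\right)^{2} = \left(-792 - 17\right)^{2} = \left(-809\right)^{2} = 654481$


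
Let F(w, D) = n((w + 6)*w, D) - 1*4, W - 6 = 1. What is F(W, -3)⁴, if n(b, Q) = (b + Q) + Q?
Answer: 43046721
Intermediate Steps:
W = 7 (W = 6 + 1 = 7)
n(b, Q) = b + 2*Q (n(b, Q) = (Q + b) + Q = b + 2*Q)
F(w, D) = -4 + 2*D + w*(6 + w) (F(w, D) = ((w + 6)*w + 2*D) - 1*4 = ((6 + w)*w + 2*D) - 4 = (w*(6 + w) + 2*D) - 4 = (2*D + w*(6 + w)) - 4 = -4 + 2*D + w*(6 + w))
F(W, -3)⁴ = (-4 + 2*(-3) + 7*(6 + 7))⁴ = (-4 - 6 + 7*13)⁴ = (-4 - 6 + 91)⁴ = 81⁴ = 43046721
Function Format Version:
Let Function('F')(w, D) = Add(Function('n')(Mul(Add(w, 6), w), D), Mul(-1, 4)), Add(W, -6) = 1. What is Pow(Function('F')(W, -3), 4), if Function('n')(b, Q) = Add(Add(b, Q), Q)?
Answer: 43046721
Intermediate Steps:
W = 7 (W = Add(6, 1) = 7)
Function('n')(b, Q) = Add(b, Mul(2, Q)) (Function('n')(b, Q) = Add(Add(Q, b), Q) = Add(b, Mul(2, Q)))
Function('F')(w, D) = Add(-4, Mul(2, D), Mul(w, Add(6, w))) (Function('F')(w, D) = Add(Add(Mul(Add(w, 6), w), Mul(2, D)), Mul(-1, 4)) = Add(Add(Mul(Add(6, w), w), Mul(2, D)), -4) = Add(Add(Mul(w, Add(6, w)), Mul(2, D)), -4) = Add(Add(Mul(2, D), Mul(w, Add(6, w))), -4) = Add(-4, Mul(2, D), Mul(w, Add(6, w))))
Pow(Function('F')(W, -3), 4) = Pow(Add(-4, Mul(2, -3), Mul(7, Add(6, 7))), 4) = Pow(Add(-4, -6, Mul(7, 13)), 4) = Pow(Add(-4, -6, 91), 4) = Pow(81, 4) = 43046721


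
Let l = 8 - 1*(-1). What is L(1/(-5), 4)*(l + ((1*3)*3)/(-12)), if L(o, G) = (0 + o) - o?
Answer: 0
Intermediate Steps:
L(o, G) = 0 (L(o, G) = o - o = 0)
l = 9 (l = 8 + 1 = 9)
L(1/(-5), 4)*(l + ((1*3)*3)/(-12)) = 0*(9 + ((1*3)*3)/(-12)) = 0*(9 + (3*3)*(-1/12)) = 0*(9 + 9*(-1/12)) = 0*(9 - ¾) = 0*(33/4) = 0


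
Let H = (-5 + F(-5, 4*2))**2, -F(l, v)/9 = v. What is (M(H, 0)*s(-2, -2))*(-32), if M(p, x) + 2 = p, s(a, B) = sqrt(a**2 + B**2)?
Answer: -379328*sqrt(2) ≈ -5.3645e+5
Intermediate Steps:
F(l, v) = -9*v
s(a, B) = sqrt(B**2 + a**2)
H = 5929 (H = (-5 - 36*2)**2 = (-5 - 9*8)**2 = (-5 - 72)**2 = (-77)**2 = 5929)
M(p, x) = -2 + p
(M(H, 0)*s(-2, -2))*(-32) = ((-2 + 5929)*sqrt((-2)**2 + (-2)**2))*(-32) = (5927*sqrt(4 + 4))*(-32) = (5927*sqrt(8))*(-32) = (5927*(2*sqrt(2)))*(-32) = (11854*sqrt(2))*(-32) = -379328*sqrt(2)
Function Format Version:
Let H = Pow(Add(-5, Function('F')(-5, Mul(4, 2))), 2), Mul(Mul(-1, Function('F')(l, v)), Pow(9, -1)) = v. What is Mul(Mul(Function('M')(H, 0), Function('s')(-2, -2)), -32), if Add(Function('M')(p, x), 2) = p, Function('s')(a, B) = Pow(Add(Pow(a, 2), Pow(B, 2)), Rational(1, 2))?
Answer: Mul(-379328, Pow(2, Rational(1, 2))) ≈ -5.3645e+5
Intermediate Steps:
Function('F')(l, v) = Mul(-9, v)
Function('s')(a, B) = Pow(Add(Pow(B, 2), Pow(a, 2)), Rational(1, 2))
H = 5929 (H = Pow(Add(-5, Mul(-9, Mul(4, 2))), 2) = Pow(Add(-5, Mul(-9, 8)), 2) = Pow(Add(-5, -72), 2) = Pow(-77, 2) = 5929)
Function('M')(p, x) = Add(-2, p)
Mul(Mul(Function('M')(H, 0), Function('s')(-2, -2)), -32) = Mul(Mul(Add(-2, 5929), Pow(Add(Pow(-2, 2), Pow(-2, 2)), Rational(1, 2))), -32) = Mul(Mul(5927, Pow(Add(4, 4), Rational(1, 2))), -32) = Mul(Mul(5927, Pow(8, Rational(1, 2))), -32) = Mul(Mul(5927, Mul(2, Pow(2, Rational(1, 2)))), -32) = Mul(Mul(11854, Pow(2, Rational(1, 2))), -32) = Mul(-379328, Pow(2, Rational(1, 2)))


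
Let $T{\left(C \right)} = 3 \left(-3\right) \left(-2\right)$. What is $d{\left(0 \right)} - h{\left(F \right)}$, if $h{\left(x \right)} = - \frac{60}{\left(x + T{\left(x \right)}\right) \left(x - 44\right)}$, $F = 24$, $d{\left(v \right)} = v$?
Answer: $- \frac{1}{14} \approx -0.071429$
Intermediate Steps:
$T{\left(C \right)} = 18$ ($T{\left(C \right)} = \left(-9\right) \left(-2\right) = 18$)
$h{\left(x \right)} = - \frac{60}{\left(-44 + x\right) \left(18 + x\right)}$ ($h{\left(x \right)} = - \frac{60}{\left(x + 18\right) \left(x - 44\right)} = - \frac{60}{\left(18 + x\right) \left(-44 + x\right)} = - \frac{60}{\left(-44 + x\right) \left(18 + x\right)}$)
$d{\left(0 \right)} - h{\left(F \right)} = 0 - \frac{60}{792 - 24^{2} + 26 \cdot 24} = 0 - \frac{60}{792 - 576 + 624} = 0 - \frac{60}{840} = 0 - 60 \cdot \frac{1}{840} = 0 - \frac{1}{14} = - \frac{1}{14}$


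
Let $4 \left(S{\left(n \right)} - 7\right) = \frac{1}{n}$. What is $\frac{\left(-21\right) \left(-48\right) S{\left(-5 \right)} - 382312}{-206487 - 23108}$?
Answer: $\frac{1876532}{1147975} \approx 1.6346$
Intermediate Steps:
$S{\left(n \right)} = 7 + \frac{1}{4 n}$
$\frac{\left(-21\right) \left(-48\right) S{\left(-5 \right)} - 382312}{-206487 - 23108} = \frac{\left(-21\right) \left(-48\right) \left(7 + \frac{1}{4 \left(-5\right)}\right) - 382312}{-206487 - 23108} = \frac{1008 \left(7 + \frac{1}{4} \left(- \frac{1}{5}\right)\right) - 382312}{-229595} = \left(1008 \left(7 - \frac{1}{20}\right) - 382312\right) \left(- \frac{1}{229595}\right) = \left(1008 \cdot \frac{139}{20} - 382312\right) \left(- \frac{1}{229595}\right) = \left(\frac{35028}{5} - 382312\right) \left(- \frac{1}{229595}\right) = \left(- \frac{1876532}{5}\right) \left(- \frac{1}{229595}\right) = \frac{1876532}{1147975}$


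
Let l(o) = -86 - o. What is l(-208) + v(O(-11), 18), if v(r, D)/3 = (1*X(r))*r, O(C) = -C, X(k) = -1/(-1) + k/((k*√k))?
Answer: 155 + 3*√11 ≈ 164.95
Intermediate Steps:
X(k) = 1 + k^(-½) (X(k) = -1*(-1) + k/(k^(3/2)) = 1 + k/k^(3/2) = 1 + k^(-½))
v(r, D) = 3*r*(1 + r^(-½)) (v(r, D) = 3*((1*(1 + r^(-½)))*r) = 3*((1 + r^(-½))*r) = 3*(r*(1 + r^(-½))) = 3*r*(1 + r^(-½)))
l(-208) + v(O(-11), 18) = (-86 - 1*(-208)) + (3*(-1*(-11)) + 3*√(-1*(-11))) = (-86 + 208) + (3*11 + 3*√11) = 122 + (33 + 3*√11) = 155 + 3*√11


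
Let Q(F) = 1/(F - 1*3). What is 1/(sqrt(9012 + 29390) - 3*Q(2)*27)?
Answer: -81/31841 + sqrt(38402)/31841 ≈ 0.0036106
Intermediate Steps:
Q(F) = 1/(-3 + F) (Q(F) = 1/(F - 3) = 1/(-3 + F))
1/(sqrt(9012 + 29390) - 3*Q(2)*27) = 1/(sqrt(9012 + 29390) - 3/(-3 + 2)*27) = 1/(sqrt(38402) - 3/(-1)*27) = 1/(sqrt(38402) - 3*(-1)*27) = 1/(sqrt(38402) + 3*27) = 1/(sqrt(38402) + 81) = 1/(81 + sqrt(38402))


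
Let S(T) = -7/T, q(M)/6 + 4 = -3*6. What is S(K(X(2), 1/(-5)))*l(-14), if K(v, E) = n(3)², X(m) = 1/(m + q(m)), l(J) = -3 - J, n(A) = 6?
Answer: -77/36 ≈ -2.1389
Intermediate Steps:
q(M) = -132 (q(M) = -24 + 6*(-3*6) = -24 + 6*(-18) = -24 - 108 = -132)
X(m) = 1/(-132 + m) (X(m) = 1/(m - 132) = 1/(-132 + m))
K(v, E) = 36 (K(v, E) = 6² = 36)
S(K(X(2), 1/(-5)))*l(-14) = (-7/36)*(-3 - 1*(-14)) = (-7*1/36)*(-3 + 14) = -7/36*11 = -77/36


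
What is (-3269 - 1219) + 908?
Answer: -3580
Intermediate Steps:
(-3269 - 1219) + 908 = -4488 + 908 = -3580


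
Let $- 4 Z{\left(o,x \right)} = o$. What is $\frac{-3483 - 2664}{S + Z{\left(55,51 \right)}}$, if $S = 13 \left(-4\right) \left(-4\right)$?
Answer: $- \frac{8196}{259} \approx -31.645$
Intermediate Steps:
$S = 208$ ($S = \left(-52\right) \left(-4\right) = 208$)
$Z{\left(o,x \right)} = - \frac{o}{4}$
$\frac{-3483 - 2664}{S + Z{\left(55,51 \right)}} = \frac{-3483 - 2664}{208 - \frac{55}{4}} = - \frac{6147}{208 - \frac{55}{4}} = - \frac{6147}{\frac{777}{4}} = \left(-6147\right) \frac{4}{777} = - \frac{8196}{259}$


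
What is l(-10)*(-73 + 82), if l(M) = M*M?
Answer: 900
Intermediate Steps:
l(M) = M²
l(-10)*(-73 + 82) = (-10)²*(-73 + 82) = 100*9 = 900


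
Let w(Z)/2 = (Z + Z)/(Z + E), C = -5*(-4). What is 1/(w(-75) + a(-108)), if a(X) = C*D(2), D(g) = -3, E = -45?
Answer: -2/115 ≈ -0.017391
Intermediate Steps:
C = 20
a(X) = -60 (a(X) = 20*(-3) = -60)
w(Z) = 4*Z/(-45 + Z) (w(Z) = 2*((Z + Z)/(Z - 45)) = 2*((2*Z)/(-45 + Z)) = 2*(2*Z/(-45 + Z)) = 4*Z/(-45 + Z))
1/(w(-75) + a(-108)) = 1/(4*(-75)/(-45 - 75) - 60) = 1/(4*(-75)/(-120) - 60) = 1/(4*(-75)*(-1/120) - 60) = 1/(5/2 - 60) = 1/(-115/2) = -2/115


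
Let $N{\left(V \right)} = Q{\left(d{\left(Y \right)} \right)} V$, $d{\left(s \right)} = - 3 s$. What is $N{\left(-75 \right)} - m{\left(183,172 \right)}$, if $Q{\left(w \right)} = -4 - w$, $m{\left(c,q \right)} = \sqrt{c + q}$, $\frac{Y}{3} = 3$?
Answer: $-1725 - \sqrt{355} \approx -1743.8$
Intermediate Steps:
$Y = 9$ ($Y = 3 \cdot 3 = 9$)
$N{\left(V \right)} = 23 V$ ($N{\left(V \right)} = \left(-4 - \left(-3\right) 9\right) V = \left(-4 - -27\right) V = \left(-4 + 27\right) V = 23 V$)
$N{\left(-75 \right)} - m{\left(183,172 \right)} = 23 \left(-75\right) - \sqrt{183 + 172} = -1725 - \sqrt{355}$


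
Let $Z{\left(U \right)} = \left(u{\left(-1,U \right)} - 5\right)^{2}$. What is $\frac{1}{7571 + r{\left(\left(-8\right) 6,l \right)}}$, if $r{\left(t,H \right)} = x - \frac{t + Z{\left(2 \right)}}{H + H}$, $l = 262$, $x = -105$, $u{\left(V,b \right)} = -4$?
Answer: $\frac{524}{3912151} \approx 0.00013394$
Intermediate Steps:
$Z{\left(U \right)} = 81$ ($Z{\left(U \right)} = \left(-4 - 5\right)^{2} = \left(-9\right)^{2} = 81$)
$r{\left(t,H \right)} = -105 - \frac{81 + t}{2 H}$ ($r{\left(t,H \right)} = -105 - \frac{t + 81}{H + H} = -105 - \frac{81 + t}{2 H}$)
$\frac{1}{7571 + r{\left(\left(-8\right) 6,l \right)}} = \frac{1}{7571 + \frac{-81 - \left(-8\right) 6 - 55020}{2 \cdot 262}} = \frac{1}{7571 + \frac{1}{2} \cdot \frac{1}{262} \left(-81 - -48 - 55020\right)} = \frac{1}{7571 + \frac{1}{2} \cdot \frac{1}{262} \left(-81 + 48 - 55020\right)} = \frac{1}{7571 + \frac{1}{2} \cdot \frac{1}{262} \left(-55053\right)} = \frac{1}{7571 - \frac{55053}{524}} = \frac{1}{\frac{3912151}{524}} = \frac{524}{3912151}$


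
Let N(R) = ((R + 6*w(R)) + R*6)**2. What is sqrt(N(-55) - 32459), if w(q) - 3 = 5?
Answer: sqrt(81110) ≈ 284.80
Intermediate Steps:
w(q) = 8 (w(q) = 3 + 5 = 8)
N(R) = (48 + 7*R)**2 (N(R) = ((R + 6*8) + R*6)**2 = ((R + 48) + 6*R)**2 = ((48 + R) + 6*R)**2 = (48 + 7*R)**2)
sqrt(N(-55) - 32459) = sqrt((48 + 7*(-55))**2 - 32459) = sqrt((48 - 385)**2 - 32459) = sqrt((-337)**2 - 32459) = sqrt(113569 - 32459) = sqrt(81110)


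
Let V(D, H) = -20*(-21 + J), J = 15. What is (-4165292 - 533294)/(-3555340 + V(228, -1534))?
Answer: 2349293/1777610 ≈ 1.3216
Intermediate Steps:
V(D, H) = 120 (V(D, H) = -20*(-21 + 15) = -20*(-6) = 120)
(-4165292 - 533294)/(-3555340 + V(228, -1534)) = (-4165292 - 533294)/(-3555340 + 120) = -4698586/(-3555220) = -4698586*(-1/3555220) = 2349293/1777610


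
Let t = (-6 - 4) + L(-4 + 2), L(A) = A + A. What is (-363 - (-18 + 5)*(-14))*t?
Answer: 7630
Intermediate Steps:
L(A) = 2*A
t = -14 (t = (-6 - 4) + 2*(-4 + 2) = -10 + 2*(-2) = -10 - 4 = -14)
(-363 - (-18 + 5)*(-14))*t = (-363 - (-18 + 5)*(-14))*(-14) = (-363 - (-13)*(-14))*(-14) = (-363 - 1*182)*(-14) = (-363 - 182)*(-14) = -545*(-14) = 7630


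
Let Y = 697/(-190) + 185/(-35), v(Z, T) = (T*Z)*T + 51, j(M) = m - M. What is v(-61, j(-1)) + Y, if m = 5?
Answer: -2864759/1330 ≈ -2154.0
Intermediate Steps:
j(M) = 5 - M
v(Z, T) = 51 + Z*T² (v(Z, T) = Z*T² + 51 = 51 + Z*T²)
Y = -11909/1330 (Y = 697*(-1/190) + 185*(-1/35) = -697/190 - 37/7 = -11909/1330 ≈ -8.9541)
v(-61, j(-1)) + Y = (51 - 61*(5 - 1*(-1))²) - 11909/1330 = (51 - 61*(5 + 1)²) - 11909/1330 = (51 - 61*6²) - 11909/1330 = (51 - 61*36) - 11909/1330 = (51 - 2196) - 11909/1330 = -2145 - 11909/1330 = -2864759/1330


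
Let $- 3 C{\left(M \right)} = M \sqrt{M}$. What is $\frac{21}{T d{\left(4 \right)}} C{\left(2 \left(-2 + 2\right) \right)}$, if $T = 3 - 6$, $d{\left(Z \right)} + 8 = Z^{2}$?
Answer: $0$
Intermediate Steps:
$d{\left(Z \right)} = -8 + Z^{2}$
$T = -3$ ($T = 3 - 6 = -3$)
$C{\left(M \right)} = - \frac{M^{\frac{3}{2}}}{3}$ ($C{\left(M \right)} = - \frac{M \sqrt{M}}{3} = - \frac{M^{\frac{3}{2}}}{3}$)
$\frac{21}{T d{\left(4 \right)}} C{\left(2 \left(-2 + 2\right) \right)} = \frac{21}{\left(-3\right) \left(-8 + 4^{2}\right)} \left(- \frac{\left(2 \left(-2 + 2\right)\right)^{\frac{3}{2}}}{3}\right) = \frac{21}{\left(-3\right) \left(-8 + 16\right)} \left(- \frac{\left(2 \cdot 0\right)^{\frac{3}{2}}}{3}\right) = \frac{21}{\left(-3\right) 8} \left(- \frac{0^{\frac{3}{2}}}{3}\right) = \frac{21}{-24} \left(\left(- \frac{1}{3}\right) 0\right) = 21 \left(- \frac{1}{24}\right) 0 = \left(- \frac{7}{8}\right) 0 = 0$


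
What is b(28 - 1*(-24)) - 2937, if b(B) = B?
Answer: -2885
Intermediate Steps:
b(28 - 1*(-24)) - 2937 = (28 - 1*(-24)) - 2937 = (28 + 24) - 2937 = 52 - 2937 = -2885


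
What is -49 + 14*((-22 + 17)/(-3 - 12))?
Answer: -133/3 ≈ -44.333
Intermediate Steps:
-49 + 14*((-22 + 17)/(-3 - 12)) = -49 + 14*(-5/(-15)) = -49 + 14*(-5*(-1/15)) = -49 + 14*(⅓) = -49 + 14/3 = -133/3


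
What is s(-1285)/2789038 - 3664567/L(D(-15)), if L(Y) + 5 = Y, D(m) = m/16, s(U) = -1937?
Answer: 163529865680721/264958610 ≈ 6.1719e+5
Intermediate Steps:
D(m) = m/16 (D(m) = m*(1/16) = m/16)
L(Y) = -5 + Y
s(-1285)/2789038 - 3664567/L(D(-15)) = -1937/2789038 - 3664567/(-5 + (1/16)*(-15)) = -1937*1/2789038 - 3664567/(-5 - 15/16) = -1937/2789038 - 3664567/(-95/16) = -1937/2789038 - 3664567*(-16/95) = -1937/2789038 + 58633072/95 = 163529865680721/264958610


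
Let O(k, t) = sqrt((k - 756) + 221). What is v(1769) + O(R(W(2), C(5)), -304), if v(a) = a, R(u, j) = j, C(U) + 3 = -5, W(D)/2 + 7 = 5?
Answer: 1769 + I*sqrt(543) ≈ 1769.0 + 23.302*I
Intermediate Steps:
W(D) = -4 (W(D) = -14 + 2*5 = -14 + 10 = -4)
C(U) = -8 (C(U) = -3 - 5 = -8)
O(k, t) = sqrt(-535 + k) (O(k, t) = sqrt((-756 + k) + 221) = sqrt(-535 + k))
v(1769) + O(R(W(2), C(5)), -304) = 1769 + sqrt(-535 - 8) = 1769 + sqrt(-543) = 1769 + I*sqrt(543)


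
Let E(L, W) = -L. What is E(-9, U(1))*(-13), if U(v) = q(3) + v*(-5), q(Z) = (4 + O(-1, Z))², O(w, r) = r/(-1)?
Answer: -117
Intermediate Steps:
O(w, r) = -r (O(w, r) = r*(-1) = -r)
q(Z) = (4 - Z)²
U(v) = 1 - 5*v (U(v) = (-4 + 3)² + v*(-5) = (-1)² - 5*v = 1 - 5*v)
E(-9, U(1))*(-13) = -1*(-9)*(-13) = 9*(-13) = -117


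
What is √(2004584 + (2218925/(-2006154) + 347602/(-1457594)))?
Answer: √476127370069477475979553849866/487359672246 ≈ 1415.8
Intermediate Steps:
√(2004584 + (2218925/(-2006154) + 347602/(-1457594))) = √(2004584 + (2218925*(-1/2006154) + 347602*(-1/1457594))) = √(2004584 + (-2218925/2006154 - 173801/728797)) = √(2004584 - 1965817454579/1462079016738) = √(2930858237871272413/1462079016738) = √476127370069477475979553849866/487359672246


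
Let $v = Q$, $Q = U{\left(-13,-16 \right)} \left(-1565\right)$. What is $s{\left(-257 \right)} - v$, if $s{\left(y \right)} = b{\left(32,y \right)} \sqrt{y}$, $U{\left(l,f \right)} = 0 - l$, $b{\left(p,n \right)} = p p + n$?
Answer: $20345 + 767 i \sqrt{257} \approx 20345.0 + 12296.0 i$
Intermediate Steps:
$b{\left(p,n \right)} = n + p^{2}$ ($b{\left(p,n \right)} = p^{2} + n = n + p^{2}$)
$U{\left(l,f \right)} = - l$
$Q = -20345$ ($Q = \left(-1\right) \left(-13\right) \left(-1565\right) = 13 \left(-1565\right) = -20345$)
$s{\left(y \right)} = \sqrt{y} \left(1024 + y\right)$ ($s{\left(y \right)} = \left(y + 32^{2}\right) \sqrt{y} = \left(y + 1024\right) \sqrt{y} = \left(1024 + y\right) \sqrt{y} = \sqrt{y} \left(1024 + y\right)$)
$v = -20345$
$s{\left(-257 \right)} - v = \sqrt{-257} \left(1024 - 257\right) - -20345 = i \sqrt{257} \cdot 767 + 20345 = 767 i \sqrt{257} + 20345 = 20345 + 767 i \sqrt{257}$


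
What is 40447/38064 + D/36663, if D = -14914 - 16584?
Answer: 94656163/465180144 ≈ 0.20348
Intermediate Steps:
D = -31498
40447/38064 + D/36663 = 40447/38064 - 31498/36663 = 94656163/465180144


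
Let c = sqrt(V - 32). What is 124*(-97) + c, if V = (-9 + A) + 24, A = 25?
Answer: -12028 + 2*sqrt(2) ≈ -12025.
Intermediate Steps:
V = 40 (V = (-9 + 25) + 24 = 16 + 24 = 40)
c = 2*sqrt(2) (c = sqrt(40 - 32) = sqrt(8) = 2*sqrt(2) ≈ 2.8284)
124*(-97) + c = 124*(-97) + 2*sqrt(2) = -12028 + 2*sqrt(2)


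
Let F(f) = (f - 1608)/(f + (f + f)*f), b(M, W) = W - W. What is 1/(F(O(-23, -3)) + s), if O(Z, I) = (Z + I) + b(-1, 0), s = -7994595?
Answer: -663/5300417302 ≈ -1.2508e-7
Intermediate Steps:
b(M, W) = 0
O(Z, I) = I + Z (O(Z, I) = (Z + I) + 0 = (I + Z) + 0 = I + Z)
F(f) = (-1608 + f)/(f + 2*f**2) (F(f) = (-1608 + f)/(f + (2*f)*f) = (-1608 + f)/(f + 2*f**2))
1/(F(O(-23, -3)) + s) = 1/((-1608 + (-3 - 23))/((-3 - 23)*(1 + 2*(-3 - 23))) - 7994595) = 1/((-1608 - 26)/((-26)*(1 + 2*(-26))) - 7994595) = 1/(-1/26*(-1634)/(1 - 52) - 7994595) = 1/(-1/26*(-1634)/(-51) - 7994595) = 1/(-1/26*(-1/51)*(-1634) - 7994595) = 1/(-817/663 - 7994595) = 1/(-5300417302/663) = -663/5300417302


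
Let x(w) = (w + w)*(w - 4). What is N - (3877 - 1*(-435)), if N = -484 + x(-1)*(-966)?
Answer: -14456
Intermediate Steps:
x(w) = 2*w*(-4 + w) (x(w) = (2*w)*(-4 + w) = 2*w*(-4 + w))
N = -10144 (N = -484 + (2*(-1)*(-4 - 1))*(-966) = -484 + (2*(-1)*(-5))*(-966) = -484 + 10*(-966) = -484 - 9660 = -10144)
N - (3877 - 1*(-435)) = -10144 - (3877 - 1*(-435)) = -10144 - (3877 + 435) = -10144 - 1*4312 = -10144 - 4312 = -14456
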